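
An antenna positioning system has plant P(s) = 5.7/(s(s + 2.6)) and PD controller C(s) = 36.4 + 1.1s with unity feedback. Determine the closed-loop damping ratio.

ζ = 0.308

Forward path: (36.4 + 1.1s)·5.7/(s(s+2.6)). The closed-loop characteristic equation is s² + (2.6 + 5.7·1.1)s + 5.7·36.4 = 0.
That is s² + 8.87s + 207.5 = 0, so ω_n = 14.4 rad/s and ζ = 8.87/(2·14.4) = 0.3079.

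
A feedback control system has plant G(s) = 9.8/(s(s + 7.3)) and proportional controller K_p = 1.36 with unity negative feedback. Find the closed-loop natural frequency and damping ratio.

1 + K_p·G(s) = 0 gives s² + 7.3s + 13.33 = 0.
Matching s² + 2ζω_n s + ω_n²: ω_n = √13.33 = 3.651 rad/s and 2ζω_n = 7.3, so ζ = 7.3/(2·3.651) = 1.

ω_n = 3.65 rad/s, ζ = 1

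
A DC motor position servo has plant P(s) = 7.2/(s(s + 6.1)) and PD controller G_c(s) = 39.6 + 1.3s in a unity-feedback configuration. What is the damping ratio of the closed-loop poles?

Forward path: (39.6 + 1.3s)·7.2/(s(s+6.1)). The closed-loop characteristic equation is s² + (6.1 + 7.2·1.3)s + 7.2·39.6 = 0.
That is s² + 15.46s + 285.1 = 0, so ω_n = 16.89 rad/s and ζ = 15.46/(2·16.89) = 0.4578.

ζ = 0.458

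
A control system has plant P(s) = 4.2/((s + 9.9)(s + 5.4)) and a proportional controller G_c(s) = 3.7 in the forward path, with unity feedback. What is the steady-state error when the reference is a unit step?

0.775

The loop is type 0. Static position error constant K_pos = G_c(0)·P(0) = 3.7·0.07856 = 0.2907.
Steady-state error to a unit step: e_ss = 1/(1+K_pos) = 1/1.291 = 0.775.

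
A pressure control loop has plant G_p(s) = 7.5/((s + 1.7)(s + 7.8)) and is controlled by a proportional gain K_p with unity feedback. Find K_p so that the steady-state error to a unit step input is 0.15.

The loop is type 0, so e_ss(step) = 1/(1 + K_pos) with K_pos = K_p·G_p(0).
G_p(0) = 0.5656. Require 1/(1 + K_p·0.5656) = 0.15, so 1 + 0.5656·K_p = 6.667.
K_p = (6.667 − 1)/0.5656 = 10.

K_p = 10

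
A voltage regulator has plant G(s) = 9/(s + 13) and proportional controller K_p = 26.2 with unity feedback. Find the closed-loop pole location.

s = -248.8

Closed-loop transfer function: T(s) = K_p·G(s)/(1 + K_p·G(s)) = 235.8/(s + 13 + 235.8) = 235.8/(s + 248.8).
The closed-loop pole is at s = −248.8.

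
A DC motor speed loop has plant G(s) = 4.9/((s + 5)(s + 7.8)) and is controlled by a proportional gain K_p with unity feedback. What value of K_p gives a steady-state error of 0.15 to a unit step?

K_p = 45.1

The loop is type 0, so e_ss(step) = 1/(1 + K_pos) with K_pos = K_p·G(0).
G(0) = 0.1256. Require 1/(1 + K_p·0.1256) = 0.15, so 1 + 0.1256·K_p = 6.667.
K_p = (6.667 − 1)/0.1256 = 45.1.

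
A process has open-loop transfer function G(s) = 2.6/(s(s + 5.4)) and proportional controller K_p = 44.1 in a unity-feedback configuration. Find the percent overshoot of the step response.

44.1%

Closed-loop characteristic equation: s² + 5.4s + 114.7 = 0, so ω_n = 10.71 rad/s and ζ = 5.4/(2·10.71) = 0.2521.
%OS = 100·exp(−πζ/√(1−ζ²)) = 100·exp(−π·0.2521/√0.9364) = 44.1%.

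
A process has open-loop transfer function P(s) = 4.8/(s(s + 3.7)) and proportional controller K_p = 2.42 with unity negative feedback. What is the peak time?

T_p = 1.1 s

The closed-loop denominator s² + 3.7s + 11.62 gives ω_n = √11.62 = 3.408 and ζ = 3.7/(2ω_n) = 0.5428.
Damped frequency ω_d = ω_n√(1−ζ²) = 2.862 rad/s, so peak time T_p = π/ω_d = 1.1 s.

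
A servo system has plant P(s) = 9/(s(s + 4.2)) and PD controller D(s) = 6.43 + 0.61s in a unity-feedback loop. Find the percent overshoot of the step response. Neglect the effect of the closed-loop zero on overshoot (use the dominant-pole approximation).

7.46%

Forward path: (6.43 + 0.61s)·9/(s(s+4.2)). The closed-loop characteristic equation is s² + (4.2 + 9·0.61)s + 9·6.43 = 0.
That is s² + 9.69s + 57.87 = 0, so ω_n = 7.607 rad/s and ζ = 9.69/(2·7.607) = 0.6369.
%OS = 100·exp(−πζ/√(1−ζ²)) = 7.46%.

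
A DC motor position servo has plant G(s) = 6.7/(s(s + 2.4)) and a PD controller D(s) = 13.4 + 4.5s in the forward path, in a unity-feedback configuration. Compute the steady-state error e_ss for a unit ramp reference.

The loop has one pole at the origin (type 1). Velocity error constant K_v = lim_{s→0} s·D(s)G(s) = 13.4·6.7/2.4 = 37.41.
Steady-state error to a unit ramp: e_ss = 1/K_v = 0.0267.

0.0267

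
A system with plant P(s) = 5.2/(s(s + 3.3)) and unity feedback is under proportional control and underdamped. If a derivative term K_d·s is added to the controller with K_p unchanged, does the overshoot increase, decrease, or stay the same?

With PD the characteristic equation becomes s² + (a + K·K_d)s + K·K_p = 0; the damping term grows, ζ rises, overshoot falls.

decrease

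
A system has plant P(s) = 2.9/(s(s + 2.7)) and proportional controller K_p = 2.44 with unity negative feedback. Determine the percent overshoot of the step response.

Closed-loop characteristic equation: s² + 2.7s + 7.076 = 0, so ω_n = 2.66 rad/s and ζ = 2.7/(2·2.66) = 0.5075.
%OS = 100·exp(−πζ/√(1−ζ²)) = 100·exp(−π·0.5075/√0.7424) = 15.7%.

15.7%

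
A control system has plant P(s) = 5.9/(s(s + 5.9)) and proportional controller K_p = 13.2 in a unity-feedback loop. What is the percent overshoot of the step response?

32.8%

From 1 + K_pP(s) = 0: s² + 5.9s + 77.88 = 0 ⇒ ω_n = 8.825, ζ = 0.3343.
%OS = 100·exp(−πζ/√(1−ζ²)) = 100·exp(−π·0.3343/√0.8883) = 32.8%.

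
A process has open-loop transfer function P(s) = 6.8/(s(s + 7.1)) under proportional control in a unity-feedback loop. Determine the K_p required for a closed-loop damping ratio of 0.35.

Closed-loop characteristic equation: s² + 7.1s + K_p·6.8 = 0.
So ω_n = √(6.8K_p) and 2ζω_n = 7.1, giving ζ = 7.1/(2√(6.8K_p)).
Setting ζ = 0.35: √(6.8K_p) = 7.1/(2·0.35) = 10.14, so K_p = 102.9/6.8 = 15.1.

K_p = 15.1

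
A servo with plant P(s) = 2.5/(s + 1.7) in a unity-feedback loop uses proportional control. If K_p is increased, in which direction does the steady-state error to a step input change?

decrease

The position error constant K_pos = K_p·P(0) grows with K_p, and e_ss = 1/(1+K_pos) falls.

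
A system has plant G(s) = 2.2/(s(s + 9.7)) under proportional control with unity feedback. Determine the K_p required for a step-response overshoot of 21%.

From %OS = 100·exp(−πζ/√(1−ζ²)) = 21%, ζ = −ln(0.21)/√(π²+ln²(0.21)) = 0.4449.
Characteristic equation s² + 9.7s + 2.2K_p = 0 gives ζ = 9.7/(2√(2.2K_p)).
Setting ζ = 0.4449: √(2.2K_p) = 9.7/(2·0.4449) = 10.9, so K_p = 118.8/2.2 = 54.

K_p = 54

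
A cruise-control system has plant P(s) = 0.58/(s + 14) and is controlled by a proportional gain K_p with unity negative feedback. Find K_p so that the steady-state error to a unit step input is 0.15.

For a type-0 loop with proportional control, e_ss = 1/(1 + K_p·P(0)).
P(0) = 0.04143. Require 1/(1 + K_p·0.04143) = 0.15, so 1 + 0.04143·K_p = 6.667.
K_p = (6.667 − 1)/0.04143 = 137.

K_p = 137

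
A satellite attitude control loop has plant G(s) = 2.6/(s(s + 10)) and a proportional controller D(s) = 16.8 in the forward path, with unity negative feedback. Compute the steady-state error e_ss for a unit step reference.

The open loop D(s)G(s) has a pole at the origin (type 1), so the static position error constant is infinite and e_ss = 1/(1+∞) = 0.

0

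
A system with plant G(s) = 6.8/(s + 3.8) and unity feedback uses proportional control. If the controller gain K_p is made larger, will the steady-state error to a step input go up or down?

decrease

The position error constant K_pos = K_p·G(0) grows with K_p, and e_ss = 1/(1+K_pos) falls.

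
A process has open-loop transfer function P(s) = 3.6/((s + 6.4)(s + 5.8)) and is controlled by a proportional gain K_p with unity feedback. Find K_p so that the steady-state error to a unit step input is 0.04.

The loop is type 0, so e_ss(step) = 1/(1 + K_pos) with K_pos = K_p·P(0).
P(0) = 0.09698. Require 1/(1 + K_p·0.09698) = 0.04, so 1 + 0.09698·K_p = 25.
K_p = (25 − 1)/0.09698 = 247.

K_p = 247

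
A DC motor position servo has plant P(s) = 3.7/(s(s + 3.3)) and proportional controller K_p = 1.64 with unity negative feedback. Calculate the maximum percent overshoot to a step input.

The closed-loop denominator s² + 3.3s + 6.068 gives ω_n = √6.068 = 2.463 and ζ = 3.3/(2ω_n) = 0.6698.
%OS = 100·exp(−πζ/√(1−ζ²)) = 100·exp(−π·0.6698/√0.5513) = 5.88%.

5.88%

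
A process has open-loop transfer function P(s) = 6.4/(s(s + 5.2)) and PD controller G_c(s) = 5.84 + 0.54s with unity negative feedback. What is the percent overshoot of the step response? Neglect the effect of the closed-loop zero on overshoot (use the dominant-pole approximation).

Forward path: (5.84 + 0.54s)·6.4/(s(s+5.2)). The closed-loop characteristic equation is s² + (5.2 + 6.4·0.54)s + 6.4·5.84 = 0.
That is s² + 8.656s + 37.38 = 0, so ω_n = 6.114 rad/s and ζ = 8.656/(2·6.114) = 0.7079.
%OS = 100·exp(−πζ/√(1−ζ²)) = 4.29%.

4.29%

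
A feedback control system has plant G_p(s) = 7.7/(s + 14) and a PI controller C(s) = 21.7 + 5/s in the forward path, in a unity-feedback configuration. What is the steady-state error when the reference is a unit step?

0

The open loop C(s)G_p(s) has a pole at the origin (type 1), so the static position error constant is infinite and e_ss = 1/(1+∞) = 0.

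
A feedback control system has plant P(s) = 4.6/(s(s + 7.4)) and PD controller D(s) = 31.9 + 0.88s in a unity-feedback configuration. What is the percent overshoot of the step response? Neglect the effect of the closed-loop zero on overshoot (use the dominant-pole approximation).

18.6%

Forward path: (31.9 + 0.88s)·4.6/(s(s+7.4)). The closed-loop characteristic equation is s² + (7.4 + 4.6·0.88)s + 4.6·31.9 = 0.
That is s² + 11.45s + 146.7 = 0, so ω_n = 12.11 rad/s and ζ = 11.45/(2·12.11) = 0.4725.
%OS = 100·exp(−πζ/√(1−ζ²)) = 18.6%.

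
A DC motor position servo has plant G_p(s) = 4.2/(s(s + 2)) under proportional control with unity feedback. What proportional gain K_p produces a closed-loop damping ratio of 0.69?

Closed-loop characteristic equation: s² + 2s + K_p·4.2 = 0.
So ω_n = √(4.2K_p) and 2ζω_n = 2, giving ζ = 2/(2√(4.2K_p)).
Setting ζ = 0.69: √(4.2K_p) = 2/(2·0.69) = 1.449, so K_p = 2.1/4.2 = 0.5.

K_p = 0.5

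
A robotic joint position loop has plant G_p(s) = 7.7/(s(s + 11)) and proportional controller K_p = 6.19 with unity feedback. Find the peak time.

T_p = 0.753 s

From 1 + K_pG_p(s) = 0: s² + 11s + 47.66 = 0 ⇒ ω_n = 6.904, ζ = 0.7967.
Damped frequency ω_d = ω_n√(1−ζ²) = 4.173 rad/s, so peak time T_p = π/ω_d = 0.753 s.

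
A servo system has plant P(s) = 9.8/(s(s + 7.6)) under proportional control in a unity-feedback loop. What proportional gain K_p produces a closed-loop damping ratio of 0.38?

Closed-loop characteristic equation: s² + 7.6s + K_p·9.8 = 0.
So ω_n = √(9.8K_p) and 2ζω_n = 7.6, giving ζ = 7.6/(2√(9.8K_p)).
Setting ζ = 0.38: √(9.8K_p) = 7.6/(2·0.38) = 10, so K_p = 100/9.8 = 10.2.

K_p = 10.2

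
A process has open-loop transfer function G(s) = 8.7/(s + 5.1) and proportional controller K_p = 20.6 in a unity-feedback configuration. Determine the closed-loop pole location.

Closed-loop transfer function: T(s) = K_p·G(s)/(1 + K_p·G(s)) = 179.2/(s + 5.1 + 179.2) = 179.2/(s + 184.3).
The closed-loop pole is at s = −184.3.

s = -184.3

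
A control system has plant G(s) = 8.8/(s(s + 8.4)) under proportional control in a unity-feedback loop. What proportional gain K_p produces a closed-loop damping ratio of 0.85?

Closed-loop characteristic equation: s² + 8.4s + K_p·8.8 = 0.
So ω_n = √(8.8K_p) and 2ζω_n = 8.4, giving ζ = 8.4/(2√(8.8K_p)).
Setting ζ = 0.85: √(8.8K_p) = 8.4/(2·0.85) = 4.941, so K_p = 24.42/8.8 = 2.77.

K_p = 2.77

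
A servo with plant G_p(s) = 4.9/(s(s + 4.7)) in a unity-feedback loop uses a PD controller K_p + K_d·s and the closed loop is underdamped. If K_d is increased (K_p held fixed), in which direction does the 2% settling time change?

decrease

Characteristic equation s² + (4.7 + 4.9K_d)s + 4.9K_p = 0: raising K_d increases ζω_n = (4.7+4.9K_d)/2 while the loop stays underdamped, so T_s ≈ 4/(ζω_n) decreases.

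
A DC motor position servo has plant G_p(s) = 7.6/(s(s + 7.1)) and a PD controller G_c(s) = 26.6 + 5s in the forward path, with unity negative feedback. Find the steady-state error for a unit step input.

The open loop G_c(s)G_p(s) has a pole at the origin (type 1), so the static position error constant is infinite and e_ss = 1/(1+∞) = 0.

0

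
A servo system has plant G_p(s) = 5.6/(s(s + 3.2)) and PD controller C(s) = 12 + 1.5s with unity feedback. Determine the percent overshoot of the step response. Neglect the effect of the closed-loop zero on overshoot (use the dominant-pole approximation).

4.31%

Forward path: (12 + 1.5s)·5.6/(s(s+3.2)). The closed-loop characteristic equation is s² + (3.2 + 5.6·1.5)s + 5.6·12 = 0.
That is s² + 11.6s + 67.2 = 0, so ω_n = 8.198 rad/s and ζ = 11.6/(2·8.198) = 0.7075.
%OS = 100·exp(−πζ/√(1−ζ²)) = 4.31%.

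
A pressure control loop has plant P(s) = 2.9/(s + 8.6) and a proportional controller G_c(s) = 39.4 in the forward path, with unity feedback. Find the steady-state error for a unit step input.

The loop is type 0. Static position error constant K_pos = G_c(0)·P(0) = 39.4·0.3372 = 13.29.
Steady-state error to a unit step: e_ss = 1/(1+K_pos) = 1/14.29 = 0.07.

0.07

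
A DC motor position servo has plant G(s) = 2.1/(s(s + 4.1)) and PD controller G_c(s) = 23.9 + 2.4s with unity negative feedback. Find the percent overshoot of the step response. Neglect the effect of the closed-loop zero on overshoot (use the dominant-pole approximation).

Forward path: (23.9 + 2.4s)·2.1/(s(s+4.1)). The closed-loop characteristic equation is s² + (4.1 + 2.1·2.4)s + 2.1·23.9 = 0.
That is s² + 9.14s + 50.19 = 0, so ω_n = 7.084 rad/s and ζ = 9.14/(2·7.084) = 0.6451.
%OS = 100·exp(−πζ/√(1−ζ²)) = 7.05%.

7.05%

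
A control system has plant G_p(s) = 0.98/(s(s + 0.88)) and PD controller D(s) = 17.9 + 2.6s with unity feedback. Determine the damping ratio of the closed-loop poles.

ζ = 0.409

Forward path: (17.9 + 2.6s)·0.98/(s(s+0.88)). The closed-loop characteristic equation is s² + (0.88 + 0.98·2.6)s + 0.98·17.9 = 0.
That is s² + 3.428s + 17.54 = 0, so ω_n = 4.188 rad/s and ζ = 3.428/(2·4.188) = 0.4092.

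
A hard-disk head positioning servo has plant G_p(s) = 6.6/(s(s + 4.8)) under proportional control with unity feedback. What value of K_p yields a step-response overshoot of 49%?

From %OS = 100·exp(−πζ/√(1−ζ²)) = 49%, ζ = −ln(0.49)/√(π²+ln²(0.49)) = 0.2214.
Characteristic equation s² + 4.8s + 6.6K_p = 0 gives ζ = 4.8/(2√(6.6K_p)).
Setting ζ = 0.2214: √(6.6K_p) = 4.8/(2·0.2214) = 10.84, so K_p = 117.5/6.6 = 17.8.

K_p = 17.8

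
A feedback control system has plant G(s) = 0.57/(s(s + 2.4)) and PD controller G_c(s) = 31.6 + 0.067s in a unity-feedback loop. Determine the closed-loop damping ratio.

ζ = 0.287

Forward path: (31.6 + 0.067s)·0.57/(s(s+2.4)). The closed-loop characteristic equation is s² + (2.4 + 0.57·0.067)s + 0.57·31.6 = 0.
That is s² + 2.438s + 18.01 = 0, so ω_n = 4.244 rad/s and ζ = 2.438/(2·4.244) = 0.2872.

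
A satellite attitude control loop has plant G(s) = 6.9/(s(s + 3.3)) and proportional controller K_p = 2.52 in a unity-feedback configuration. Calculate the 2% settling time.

T_s ≈ 2.42 s

The closed-loop denominator s² + 3.3s + 17.39 gives ω_n = √17.39 = 4.17 and ζ = 3.3/(2ω_n) = 0.3957.
2% settling time T_s ≈ 4/(ζω_n) = 4/1.65 = 2.42 s.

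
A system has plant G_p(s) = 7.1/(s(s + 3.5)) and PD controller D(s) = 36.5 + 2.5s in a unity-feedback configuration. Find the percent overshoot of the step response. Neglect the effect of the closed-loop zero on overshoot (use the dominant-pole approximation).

6.33%

Forward path: (36.5 + 2.5s)·7.1/(s(s+3.5)). The closed-loop characteristic equation is s² + (3.5 + 7.1·2.5)s + 7.1·36.5 = 0.
That is s² + 21.25s + 259.1 = 0, so ω_n = 16.1 rad/s and ζ = 21.25/(2·16.1) = 0.66.
%OS = 100·exp(−πζ/√(1−ζ²)) = 6.33%.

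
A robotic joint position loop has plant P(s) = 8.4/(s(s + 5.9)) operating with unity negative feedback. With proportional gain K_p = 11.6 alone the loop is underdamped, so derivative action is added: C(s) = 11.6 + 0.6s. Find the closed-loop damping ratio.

Forward path: (11.6 + 0.6s)·8.4/(s(s+5.9)). The closed-loop characteristic equation is s² + (5.9 + 8.4·0.6)s + 8.4·11.6 = 0.
That is s² + 10.94s + 97.44 = 0, so ω_n = 9.871 rad/s and ζ = 10.94/(2·9.871) = 0.5541.

ζ = 0.554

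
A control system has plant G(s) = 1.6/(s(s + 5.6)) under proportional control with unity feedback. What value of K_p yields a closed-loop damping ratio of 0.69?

K_p = 10.3

Closed-loop characteristic equation: s² + 5.6s + K_p·1.6 = 0.
So ω_n = √(1.6K_p) and 2ζω_n = 5.6, giving ζ = 5.6/(2√(1.6K_p)).
Setting ζ = 0.69: √(1.6K_p) = 5.6/(2·0.69) = 4.058, so K_p = 16.47/1.6 = 10.3.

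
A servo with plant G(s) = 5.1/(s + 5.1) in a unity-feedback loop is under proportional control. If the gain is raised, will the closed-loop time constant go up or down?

decrease

The closed-loop bandwidth 5.1+K_p·5.1 grows with K_p, so τ shrinks.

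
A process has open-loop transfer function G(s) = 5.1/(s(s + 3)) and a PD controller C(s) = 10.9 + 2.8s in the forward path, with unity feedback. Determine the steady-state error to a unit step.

0

The open loop C(s)G(s) has a pole at the origin (type 1), so the static position error constant is infinite and e_ss = 1/(1+∞) = 0.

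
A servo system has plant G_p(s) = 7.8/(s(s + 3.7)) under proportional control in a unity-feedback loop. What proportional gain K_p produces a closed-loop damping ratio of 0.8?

K_p = 0.686

Closed-loop characteristic equation: s² + 3.7s + K_p·7.8 = 0.
So ω_n = √(7.8K_p) and 2ζω_n = 3.7, giving ζ = 3.7/(2√(7.8K_p)).
Setting ζ = 0.8: √(7.8K_p) = 3.7/(2·0.8) = 2.312, so K_p = 5.348/7.8 = 0.686.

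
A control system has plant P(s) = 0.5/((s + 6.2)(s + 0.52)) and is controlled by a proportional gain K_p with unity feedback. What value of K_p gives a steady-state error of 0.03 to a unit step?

For a type-0 loop with proportional control, e_ss = 1/(1 + K_p·P(0)).
P(0) = 0.1551. Require 1/(1 + K_p·0.1551) = 0.03, so 1 + 0.1551·K_p = 33.33.
K_p = (33.33 − 1)/0.1551 = 208.

K_p = 208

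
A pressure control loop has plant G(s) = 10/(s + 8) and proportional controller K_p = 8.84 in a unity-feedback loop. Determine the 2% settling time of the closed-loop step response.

T_s ≈ 0.0415 s

Closed-loop transfer function: T(s) = K_p·G(s)/(1 + K_p·G(s)) = 88.4/(s + 8 + 88.4) = 88.4/(s + 96.4).
Time constant τ = 1/96.4 = 0.01037 s, so the 2% settling time is about 4τ = 0.0415 s.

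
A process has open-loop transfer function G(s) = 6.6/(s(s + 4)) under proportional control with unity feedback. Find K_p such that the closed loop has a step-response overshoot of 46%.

From %OS = 100·exp(−πζ/√(1−ζ²)) = 46%, ζ = −ln(0.46)/√(π²+ln²(0.46)) = 0.24.
Characteristic equation s² + 4s + 6.6K_p = 0 gives ζ = 4/(2√(6.6K_p)).
Setting ζ = 0.24: √(6.6K_p) = 4/(2·0.24) = 8.335, so K_p = 69.47/6.6 = 10.5.

K_p = 10.5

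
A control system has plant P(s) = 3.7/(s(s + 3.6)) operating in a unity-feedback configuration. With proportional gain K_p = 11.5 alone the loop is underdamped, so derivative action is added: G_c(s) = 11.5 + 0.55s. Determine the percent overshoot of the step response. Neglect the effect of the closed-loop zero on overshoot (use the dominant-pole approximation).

Forward path: (11.5 + 0.55s)·3.7/(s(s+3.6)). The closed-loop characteristic equation is s² + (3.6 + 3.7·0.55)s + 3.7·11.5 = 0.
That is s² + 5.635s + 42.55 = 0, so ω_n = 6.523 rad/s and ζ = 5.635/(2·6.523) = 0.4319.
%OS = 100·exp(−πζ/√(1−ζ²)) = 22.2%.

22.2%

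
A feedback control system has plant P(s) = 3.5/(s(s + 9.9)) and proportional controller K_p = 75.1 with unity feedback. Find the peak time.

Closed-loop characteristic equation: s² + 9.9s + 262.8 = 0, so ω_n = 16.21 rad/s and ζ = 9.9/(2·16.21) = 0.3053.
Damped frequency ω_d = ω_n√(1−ζ²) = 15.44 rad/s, so peak time T_p = π/ω_d = 0.203 s.

T_p = 0.203 s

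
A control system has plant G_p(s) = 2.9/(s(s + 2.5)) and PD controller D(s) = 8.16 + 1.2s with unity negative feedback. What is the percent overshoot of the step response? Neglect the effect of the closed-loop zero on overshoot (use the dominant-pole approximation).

Forward path: (8.16 + 1.2s)·2.9/(s(s+2.5)). The closed-loop characteristic equation is s² + (2.5 + 2.9·1.2)s + 2.9·8.16 = 0.
That is s² + 5.98s + 23.66 = 0, so ω_n = 4.865 rad/s and ζ = 5.98/(2·4.865) = 0.6146.
%OS = 100·exp(−πζ/√(1−ζ²)) = 8.65%.

8.65%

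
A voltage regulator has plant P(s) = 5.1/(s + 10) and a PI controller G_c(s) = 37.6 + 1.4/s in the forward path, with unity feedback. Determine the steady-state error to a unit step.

The open loop G_c(s)P(s) has a pole at the origin (type 1), so the static position error constant is infinite and e_ss = 1/(1+∞) = 0.

0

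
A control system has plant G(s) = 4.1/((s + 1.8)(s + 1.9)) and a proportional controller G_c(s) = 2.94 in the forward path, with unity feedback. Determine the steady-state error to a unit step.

0.221

The loop is type 0. Static position error constant K_pos = G_c(0)·G(0) = 2.94·1.199 = 3.525.
Steady-state error to a unit step: e_ss = 1/(1+K_pos) = 1/4.525 = 0.221.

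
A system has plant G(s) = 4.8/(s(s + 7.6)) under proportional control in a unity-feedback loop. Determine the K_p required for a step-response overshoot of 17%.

From %OS = 100·exp(−πζ/√(1−ζ²)) = 17%, ζ = −ln(0.17)/√(π²+ln²(0.17)) = 0.4913.
Characteristic equation s² + 7.6s + 4.8K_p = 0 gives ζ = 7.6/(2√(4.8K_p)).
Setting ζ = 0.4913: √(4.8K_p) = 7.6/(2·0.4913) = 7.735, so K_p = 59.83/4.8 = 12.5.

K_p = 12.5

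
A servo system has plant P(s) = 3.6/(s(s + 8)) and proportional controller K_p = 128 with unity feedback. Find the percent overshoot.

55.1%

From 1 + K_pP(s) = 0: s² + 8s + 460.8 = 0 ⇒ ω_n = 21.47, ζ = 0.1863.
%OS = 100·exp(−πζ/√(1−ζ²)) = 100·exp(−π·0.1863/√0.9653) = 55.1%.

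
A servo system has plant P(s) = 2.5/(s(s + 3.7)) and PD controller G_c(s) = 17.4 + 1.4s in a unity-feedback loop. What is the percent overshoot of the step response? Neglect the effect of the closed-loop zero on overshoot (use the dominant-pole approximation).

12.9%

Forward path: (17.4 + 1.4s)·2.5/(s(s+3.7)). The closed-loop characteristic equation is s² + (3.7 + 2.5·1.4)s + 2.5·17.4 = 0.
That is s² + 7.2s + 43.5 = 0, so ω_n = 6.595 rad/s and ζ = 7.2/(2·6.595) = 0.5458.
%OS = 100·exp(−πζ/√(1−ζ²)) = 12.9%.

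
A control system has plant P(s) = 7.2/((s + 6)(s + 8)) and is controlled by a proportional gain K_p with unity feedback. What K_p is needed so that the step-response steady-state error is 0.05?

K_p = 127

Steady-state error for a unit step on this type-0 loop is 1/(1 + K_p·P(0)).
P(0) = 0.15. Require 1/(1 + K_p·0.15) = 0.05, so 1 + 0.15·K_p = 20.
K_p = (20 − 1)/0.15 = 127.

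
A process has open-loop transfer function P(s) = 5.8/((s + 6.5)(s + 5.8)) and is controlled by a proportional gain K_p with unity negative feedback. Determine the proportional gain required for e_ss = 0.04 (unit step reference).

K_p = 156

For a type-0 loop with proportional control, e_ss = 1/(1 + K_p·P(0)).
P(0) = 0.1538. Require 1/(1 + K_p·0.1538) = 0.04, so 1 + 0.1538·K_p = 25.
K_p = (25 − 1)/0.1538 = 156.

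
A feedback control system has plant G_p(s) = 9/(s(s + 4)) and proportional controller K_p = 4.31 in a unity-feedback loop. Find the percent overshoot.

From 1 + K_pG_p(s) = 0: s² + 4s + 38.79 = 0 ⇒ ω_n = 6.228, ζ = 0.3211.
%OS = 100·exp(−πζ/√(1−ζ²)) = 100·exp(−π·0.3211/√0.8969) = 34.5%.

34.5%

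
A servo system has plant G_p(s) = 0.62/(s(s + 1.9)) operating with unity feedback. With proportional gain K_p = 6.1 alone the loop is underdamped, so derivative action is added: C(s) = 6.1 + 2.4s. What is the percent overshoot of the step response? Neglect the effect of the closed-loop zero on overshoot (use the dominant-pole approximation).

Forward path: (6.1 + 2.4s)·0.62/(s(s+1.9)). The closed-loop characteristic equation is s² + (1.9 + 0.62·2.4)s + 0.62·6.1 = 0.
That is s² + 3.388s + 3.782 = 0, so ω_n = 1.945 rad/s and ζ = 3.388/(2·1.945) = 0.8711.
%OS = 100·exp(−πζ/√(1−ζ²)) = 0.38%.

0.38%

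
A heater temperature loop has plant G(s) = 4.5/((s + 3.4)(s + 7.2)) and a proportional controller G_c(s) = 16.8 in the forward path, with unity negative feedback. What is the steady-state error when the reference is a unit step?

0.245

The loop is type 0. Static position error constant K_pos = G_c(0)·G(0) = 16.8·0.1838 = 3.088.
Steady-state error to a unit step: e_ss = 1/(1+K_pos) = 1/4.088 = 0.245.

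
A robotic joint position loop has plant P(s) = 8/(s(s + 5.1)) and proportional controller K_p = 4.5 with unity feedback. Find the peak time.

T_p = 0.578 s

Closed-loop characteristic equation: s² + 5.1s + 36 = 0, so ω_n = 6 rad/s and ζ = 5.1/(2·6) = 0.425.
Damped frequency ω_d = ω_n√(1−ζ²) = 5.431 rad/s, so peak time T_p = π/ω_d = 0.578 s.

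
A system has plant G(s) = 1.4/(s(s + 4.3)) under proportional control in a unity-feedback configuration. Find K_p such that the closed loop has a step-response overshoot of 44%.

From %OS = 100·exp(−πζ/√(1−ζ²)) = 44%, ζ = −ln(0.44)/√(π²+ln²(0.44)) = 0.2528.
Characteristic equation s² + 4.3s + 1.4K_p = 0 gives ζ = 4.3/(2√(1.4K_p)).
Setting ζ = 0.2528: √(1.4K_p) = 4.3/(2·0.2528) = 8.504, so K_p = 72.31/1.4 = 51.7.

K_p = 51.7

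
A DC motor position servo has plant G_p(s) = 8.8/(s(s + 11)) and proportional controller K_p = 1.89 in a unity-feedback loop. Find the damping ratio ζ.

1 + K_p·G_p(s) = 0 gives s² + 11s + 16.63 = 0.
So ω_n² = 16.63 ⇒ ω_n = 4.078 rad/s, and ζ = 11/(2ω_n) = 1.35.

ζ = 1.35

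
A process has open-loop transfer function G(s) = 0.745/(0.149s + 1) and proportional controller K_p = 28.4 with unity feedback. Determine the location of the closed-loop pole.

Closed loop: T(s) = K_p·G/(1+K_p·G) = 21.16/(0.149s + 1 + 21.16), with pole at s = −(1 + 21.16)/0.149 = −148.7.

s = -148.7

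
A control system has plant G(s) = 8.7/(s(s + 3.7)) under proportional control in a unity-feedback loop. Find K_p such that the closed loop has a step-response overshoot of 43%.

From %OS = 100·exp(−πζ/√(1−ζ²)) = 43%, ζ = −ln(0.43)/√(π²+ln²(0.43)) = 0.2594.
Characteristic equation s² + 3.7s + 8.7K_p = 0 gives ζ = 3.7/(2√(8.7K_p)).
Setting ζ = 0.2594: √(8.7K_p) = 3.7/(2·0.2594) = 7.131, so K_p = 50.85/8.7 = 5.84.

K_p = 5.84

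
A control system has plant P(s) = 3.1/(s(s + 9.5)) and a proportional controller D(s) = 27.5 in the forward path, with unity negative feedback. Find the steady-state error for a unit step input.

The open loop D(s)P(s) has a pole at the origin (type 1), so the static position error constant is infinite and e_ss = 1/(1+∞) = 0.

0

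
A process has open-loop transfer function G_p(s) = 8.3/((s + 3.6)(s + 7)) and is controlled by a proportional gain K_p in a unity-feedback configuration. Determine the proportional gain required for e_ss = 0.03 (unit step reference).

K_p = 98.2

Steady-state error for a unit step on this type-0 loop is 1/(1 + K_p·G_p(0)).
G_p(0) = 0.3294. Require 1/(1 + K_p·0.3294) = 0.03, so 1 + 0.3294·K_p = 33.33.
K_p = (33.33 − 1)/0.3294 = 98.2.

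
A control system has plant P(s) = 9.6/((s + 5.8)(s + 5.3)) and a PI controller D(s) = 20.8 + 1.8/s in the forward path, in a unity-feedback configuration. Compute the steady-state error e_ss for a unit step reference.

The open loop D(s)P(s) has a pole at the origin (type 1), so the static position error constant is infinite and e_ss = 1/(1+∞) = 0.

0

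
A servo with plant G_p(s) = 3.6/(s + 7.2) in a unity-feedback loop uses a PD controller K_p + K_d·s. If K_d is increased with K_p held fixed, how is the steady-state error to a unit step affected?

unchanged

K_d affects only the transient (the s-coefficient); the DC loop gain, and hence e_ss, depends only on K_p.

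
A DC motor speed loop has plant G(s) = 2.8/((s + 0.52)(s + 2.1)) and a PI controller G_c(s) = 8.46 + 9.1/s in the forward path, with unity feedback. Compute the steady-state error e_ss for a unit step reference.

0

The open loop G_c(s)G(s) has a pole at the origin (type 1), so the static position error constant is infinite and e_ss = 1/(1+∞) = 0.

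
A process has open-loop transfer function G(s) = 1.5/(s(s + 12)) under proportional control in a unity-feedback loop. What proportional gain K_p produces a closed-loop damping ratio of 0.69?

Closed-loop characteristic equation: s² + 12s + K_p·1.5 = 0.
So ω_n = √(1.5K_p) and 2ζω_n = 12, giving ζ = 12/(2√(1.5K_p)).
Setting ζ = 0.69: √(1.5K_p) = 12/(2·0.69) = 8.696, so K_p = 75.61/1.5 = 50.4.

K_p = 50.4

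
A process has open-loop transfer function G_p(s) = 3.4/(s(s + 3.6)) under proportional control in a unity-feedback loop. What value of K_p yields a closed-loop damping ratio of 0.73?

K_p = 1.79

Closed-loop characteristic equation: s² + 3.6s + K_p·3.4 = 0.
So ω_n = √(3.4K_p) and 2ζω_n = 3.6, giving ζ = 3.6/(2√(3.4K_p)).
Setting ζ = 0.73: √(3.4K_p) = 3.6/(2·0.73) = 2.466, so K_p = 6.08/3.4 = 1.79.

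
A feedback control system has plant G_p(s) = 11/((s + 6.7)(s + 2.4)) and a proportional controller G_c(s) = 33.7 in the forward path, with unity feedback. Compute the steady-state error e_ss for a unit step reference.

0.0416

The loop is type 0. Static position error constant K_pos = G_c(0)·G_p(0) = 33.7·0.6841 = 23.05.
Steady-state error to a unit step: e_ss = 1/(1+K_pos) = 1/24.05 = 0.0416.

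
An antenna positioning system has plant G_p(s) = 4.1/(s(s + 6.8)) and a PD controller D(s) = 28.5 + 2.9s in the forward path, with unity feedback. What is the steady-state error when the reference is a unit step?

0

The open loop D(s)G_p(s) has a pole at the origin (type 1), so the static position error constant is infinite and e_ss = 1/(1+∞) = 0.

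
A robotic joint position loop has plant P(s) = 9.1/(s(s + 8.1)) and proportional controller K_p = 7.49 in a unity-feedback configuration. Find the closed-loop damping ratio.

With unity feedback the closed-loop characteristic equation is s² + 8.1s + 7.49·9.1 = s² + 8.1s + 68.16 = 0.
Matching s² + 2ζω_n s + ω_n²: ω_n = √68.16 = 8.256 rad/s and 2ζω_n = 8.1, so ζ = 8.1/(2·8.256) = 0.491.

ζ = 0.491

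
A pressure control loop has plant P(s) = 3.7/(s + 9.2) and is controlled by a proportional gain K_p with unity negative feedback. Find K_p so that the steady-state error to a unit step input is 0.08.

K_p = 28.6

The loop is type 0, so e_ss(step) = 1/(1 + K_pos) with K_pos = K_p·P(0).
P(0) = 0.4022. Require 1/(1 + K_p·0.4022) = 0.08, so 1 + 0.4022·K_p = 12.5.
K_p = (12.5 − 1)/0.4022 = 28.6.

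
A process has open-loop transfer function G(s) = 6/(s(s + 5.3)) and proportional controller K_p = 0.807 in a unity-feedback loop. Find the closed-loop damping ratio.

The closed-loop denominator is s(s+5.3) + 0.807·6 = s² + 5.3s + 4.842.
Matching s² + 2ζω_n s + ω_n²: ω_n = √4.842 = 2.2 rad/s and 2ζω_n = 5.3, so ζ = 5.3/(2·2.2) = 1.2.

ζ = 1.2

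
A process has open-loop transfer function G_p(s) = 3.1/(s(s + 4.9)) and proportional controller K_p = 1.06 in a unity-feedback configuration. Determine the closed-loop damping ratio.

ζ = 1.35

1 + K_p·G_p(s) = 0 gives s² + 4.9s + 3.286 = 0.
Matching s² + 2ζω_n s + ω_n²: ω_n = √3.286 = 1.813 rad/s and 2ζω_n = 4.9, so ζ = 4.9/(2·1.813) = 1.35.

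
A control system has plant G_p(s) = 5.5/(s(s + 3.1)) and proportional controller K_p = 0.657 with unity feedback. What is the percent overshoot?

1.2%

Closed-loop characteristic equation: s² + 3.1s + 3.614 = 0, so ω_n = 1.901 rad/s and ζ = 3.1/(2·1.901) = 0.8154.
%OS = 100·exp(−πζ/√(1−ζ²)) = 100·exp(−π·0.8154/√0.3351) = 1.2%.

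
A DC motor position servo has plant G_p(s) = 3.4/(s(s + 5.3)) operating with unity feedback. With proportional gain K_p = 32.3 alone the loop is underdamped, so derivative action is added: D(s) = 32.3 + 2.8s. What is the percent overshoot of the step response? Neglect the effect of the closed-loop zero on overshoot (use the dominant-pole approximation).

4.32%

Forward path: (32.3 + 2.8s)·3.4/(s(s+5.3)). The closed-loop characteristic equation is s² + (5.3 + 3.4·2.8)s + 3.4·32.3 = 0.
That is s² + 14.82s + 109.8 = 0, so ω_n = 10.48 rad/s and ζ = 14.82/(2·10.48) = 0.7071.
%OS = 100·exp(−πζ/√(1−ζ²)) = 4.32%.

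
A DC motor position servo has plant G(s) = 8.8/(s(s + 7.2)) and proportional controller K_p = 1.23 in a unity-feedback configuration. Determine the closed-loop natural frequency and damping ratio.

ω_n = 3.29 rad/s, ζ = 1.09

The closed-loop denominator is s(s+7.2) + 1.23·8.8 = s² + 7.2s + 10.82.
So ω_n² = 10.82 ⇒ ω_n = 3.29 rad/s, and ζ = 7.2/(2ω_n) = 1.09.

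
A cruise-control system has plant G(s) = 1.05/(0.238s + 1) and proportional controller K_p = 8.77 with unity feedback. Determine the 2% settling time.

Closed loop: T(s) = K_p·G/(1+K_p·G) = 9.209/(0.238s + 1 + 9.209), with pole at s = −(1 + 9.209)/0.238 = −42.89.
τ = 1/42.89 = 0.02331 s, so 2% settling time ≈ 4τ = 0.0933 s.

T_s ≈ 0.0933 s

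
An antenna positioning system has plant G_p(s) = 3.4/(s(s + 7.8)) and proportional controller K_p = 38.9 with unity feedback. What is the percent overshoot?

32.2%

Closed-loop characteristic equation: s² + 7.8s + 132.3 = 0, so ω_n = 11.5 rad/s and ζ = 7.8/(2·11.5) = 0.3391.
%OS = 100·exp(−πζ/√(1−ζ²)) = 100·exp(−π·0.3391/√0.885) = 32.2%.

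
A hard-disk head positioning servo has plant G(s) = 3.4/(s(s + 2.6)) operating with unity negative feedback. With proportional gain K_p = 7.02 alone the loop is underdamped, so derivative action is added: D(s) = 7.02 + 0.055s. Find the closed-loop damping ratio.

Forward path: (7.02 + 0.055s)·3.4/(s(s+2.6)). The closed-loop characteristic equation is s² + (2.6 + 3.4·0.055)s + 3.4·7.02 = 0.
That is s² + 2.787s + 23.87 = 0, so ω_n = 4.885 rad/s and ζ = 2.787/(2·4.885) = 0.2852.

ζ = 0.285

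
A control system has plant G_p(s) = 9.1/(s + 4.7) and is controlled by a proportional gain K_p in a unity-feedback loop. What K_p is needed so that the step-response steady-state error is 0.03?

K_p = 16.7

Steady-state error for a unit step on this type-0 loop is 1/(1 + K_p·G_p(0)).
G_p(0) = 1.936. Require 1/(1 + K_p·1.936) = 0.03, so 1 + 1.936·K_p = 33.33.
K_p = (33.33 − 1)/1.936 = 16.7.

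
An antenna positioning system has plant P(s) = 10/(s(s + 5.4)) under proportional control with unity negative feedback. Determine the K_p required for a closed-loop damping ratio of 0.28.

Closed-loop characteristic equation: s² + 5.4s + K_p·10 = 0.
So ω_n = √(10K_p) and 2ζω_n = 5.4, giving ζ = 5.4/(2√(10K_p)).
Setting ζ = 0.28: √(10K_p) = 5.4/(2·0.28) = 9.643, so K_p = 92.98/10 = 9.3.

K_p = 9.3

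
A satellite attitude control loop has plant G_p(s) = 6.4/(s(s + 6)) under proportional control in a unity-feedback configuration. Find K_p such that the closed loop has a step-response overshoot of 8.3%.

K_p = 3.65

From %OS = 100·exp(−πζ/√(1−ζ²)) = 8.3%, ζ = −ln(0.083)/√(π²+ln²(0.083)) = 0.621.
Characteristic equation s² + 6s + 6.4K_p = 0 gives ζ = 6/(2√(6.4K_p)).
Setting ζ = 0.621: √(6.4K_p) = 6/(2·0.621) = 4.831, so K_p = 23.34/6.4 = 3.65.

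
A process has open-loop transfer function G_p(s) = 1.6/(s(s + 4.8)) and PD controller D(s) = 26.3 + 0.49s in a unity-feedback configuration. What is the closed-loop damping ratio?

Forward path: (26.3 + 0.49s)·1.6/(s(s+4.8)). The closed-loop characteristic equation is s² + (4.8 + 1.6·0.49)s + 1.6·26.3 = 0.
That is s² + 5.584s + 42.08 = 0, so ω_n = 6.487 rad/s and ζ = 5.584/(2·6.487) = 0.4304.

ζ = 0.43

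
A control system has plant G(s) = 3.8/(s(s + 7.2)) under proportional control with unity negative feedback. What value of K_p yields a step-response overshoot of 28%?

K_p = 24.2

From %OS = 100·exp(−πζ/√(1−ζ²)) = 28%, ζ = −ln(0.28)/√(π²+ln²(0.28)) = 0.3755.
Characteristic equation s² + 7.2s + 3.8K_p = 0 gives ζ = 7.2/(2√(3.8K_p)).
Setting ζ = 0.3755: √(3.8K_p) = 7.2/(2·0.3755) = 9.586, so K_p = 91.9/3.8 = 24.2.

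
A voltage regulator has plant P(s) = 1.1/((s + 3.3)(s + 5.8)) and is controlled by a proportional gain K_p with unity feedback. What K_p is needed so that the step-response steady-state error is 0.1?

K_p = 157

The loop is type 0, so e_ss(step) = 1/(1 + K_pos) with K_pos = K_p·P(0).
P(0) = 0.05747. Require 1/(1 + K_p·0.05747) = 0.1, so 1 + 0.05747·K_p = 10.
K_p = (10 − 1)/0.05747 = 157.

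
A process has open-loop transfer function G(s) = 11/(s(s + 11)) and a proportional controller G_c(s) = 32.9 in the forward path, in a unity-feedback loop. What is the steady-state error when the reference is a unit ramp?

0.0304

The loop has one pole at the origin (type 1). Velocity error constant K_v = lim_{s→0} s·G_c(s)G(s) = 32.9·11/11 = 32.9.
Steady-state error to a unit ramp: e_ss = 1/K_v = 0.0304.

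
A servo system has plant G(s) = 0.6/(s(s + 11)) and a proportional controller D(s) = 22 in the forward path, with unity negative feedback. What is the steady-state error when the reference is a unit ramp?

0.833

The loop has one pole at the origin (type 1). Velocity error constant K_v = lim_{s→0} s·D(s)G(s) = 22·0.6/11 = 1.2.
Steady-state error to a unit ramp: e_ss = 1/K_v = 0.833.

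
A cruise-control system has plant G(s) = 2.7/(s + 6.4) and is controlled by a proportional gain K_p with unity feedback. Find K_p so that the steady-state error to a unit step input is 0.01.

K_p = 235

For a type-0 loop with proportional control, e_ss = 1/(1 + K_p·G(0)).
G(0) = 0.4219. Require 1/(1 + K_p·0.4219) = 0.01, so 1 + 0.4219·K_p = 100.
K_p = (100 − 1)/0.4219 = 235.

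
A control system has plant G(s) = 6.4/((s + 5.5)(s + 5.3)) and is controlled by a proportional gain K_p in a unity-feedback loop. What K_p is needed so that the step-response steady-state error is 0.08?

The loop is type 0, so e_ss(step) = 1/(1 + K_pos) with K_pos = K_p·G(0).
G(0) = 0.2196. Require 1/(1 + K_p·0.2196) = 0.08, so 1 + 0.2196·K_p = 12.5.
K_p = (12.5 − 1)/0.2196 = 52.4.

K_p = 52.4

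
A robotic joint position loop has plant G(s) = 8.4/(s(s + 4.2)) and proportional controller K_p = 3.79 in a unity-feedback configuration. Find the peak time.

T_p = 0.6 s

The closed-loop denominator s² + 4.2s + 31.84 gives ω_n = √31.84 = 5.642 and ζ = 4.2/(2ω_n) = 0.3722.
Damped frequency ω_d = ω_n√(1−ζ²) = 5.237 rad/s, so peak time T_p = π/ω_d = 0.6 s.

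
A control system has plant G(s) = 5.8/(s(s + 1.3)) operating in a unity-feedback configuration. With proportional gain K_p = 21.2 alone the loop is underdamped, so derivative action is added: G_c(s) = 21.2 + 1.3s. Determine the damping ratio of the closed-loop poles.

Forward path: (21.2 + 1.3s)·5.8/(s(s+1.3)). The closed-loop characteristic equation is s² + (1.3 + 5.8·1.3)s + 5.8·21.2 = 0.
That is s² + 8.84s + 123 = 0, so ω_n = 11.09 rad/s and ζ = 8.84/(2·11.09) = 0.3986.

ζ = 0.399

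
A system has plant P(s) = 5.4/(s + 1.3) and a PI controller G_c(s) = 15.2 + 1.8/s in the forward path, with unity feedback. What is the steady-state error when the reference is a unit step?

0

The open loop G_c(s)P(s) has a pole at the origin (type 1), so the static position error constant is infinite and e_ss = 1/(1+∞) = 0.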